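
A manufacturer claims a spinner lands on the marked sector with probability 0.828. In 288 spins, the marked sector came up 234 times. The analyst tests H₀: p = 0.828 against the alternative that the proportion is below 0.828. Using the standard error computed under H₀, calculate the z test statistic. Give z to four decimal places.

p̂ = 234/288 = 0.812500.
SE = √(p₀(1−p₀)/n) = √(0.14242/288) = 0.022237.
z = (0.812500 − 0.828)/0.022237 = -0.015500/0.022237 = -0.6970.
p-value = P(Z < -0.697) ≈ 0.2429.

z = -0.6970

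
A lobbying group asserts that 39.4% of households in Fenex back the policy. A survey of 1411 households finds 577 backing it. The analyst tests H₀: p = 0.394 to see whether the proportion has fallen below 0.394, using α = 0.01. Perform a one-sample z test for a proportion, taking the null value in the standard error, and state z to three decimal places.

z = 1.148

p̂ = 577/1411 = 0.40893.
Under H₀, SE = √(0.394·0.606/1411) = √(0.000169216) = 0.01301.
z = (0.40893 − 0.394)/0.01301 = 0.01493/0.01301 = 1.148.
p-value = P(Z < 1.148) ≈ 0.8745, so at α = 0.01 we fail to reject H₀.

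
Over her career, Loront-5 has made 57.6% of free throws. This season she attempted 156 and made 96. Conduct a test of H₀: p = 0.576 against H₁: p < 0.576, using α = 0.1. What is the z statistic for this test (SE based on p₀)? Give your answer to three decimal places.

p̂ = 96/156 ≈ 0.61538.
Standard error under H₀: √(0.576×0.424/156) = 0.03957.
z = (0.61538 − 0.576)/0.03957 = 0.03938/0.03957 = 0.995.
p-value = P(Z < 0.995) ≈ 0.8402, so at α = 0.1 we fail to reject H₀.

z = 0.995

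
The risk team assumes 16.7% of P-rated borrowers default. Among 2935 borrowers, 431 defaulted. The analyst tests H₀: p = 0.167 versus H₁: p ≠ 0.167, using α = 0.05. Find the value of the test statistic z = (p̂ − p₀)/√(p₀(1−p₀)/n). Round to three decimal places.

p̂ = 431/2935 ≈ 0.146848.
Under H₀, SE = √(0.167·0.833/2935) = √(4.73973e-05) = 0.006885.
z = (0.146848 − 0.167)/0.006885 = -0.020152/0.006885 = -2.927.
p-value = 2·P(Z > 2.927) ≈ 0.0034; since p < α = 0.05, reject H₀.

z = -2.927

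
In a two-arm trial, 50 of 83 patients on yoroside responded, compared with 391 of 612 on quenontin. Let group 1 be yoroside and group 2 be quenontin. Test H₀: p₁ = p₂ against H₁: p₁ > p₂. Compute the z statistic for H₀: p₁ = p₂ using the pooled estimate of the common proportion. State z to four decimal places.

z = -0.6476

p̂₁ = 50/83 = 0.602410, p̂₂ = 391/612 = 0.638889.
Pooled p̂ = (50+391)/(83+612) = 441/695 = 0.634532.
SE = √(0.231901 × 0.0136822) = 0.056329.
z = (0.602410 − 0.638889)/0.056329 = -0.036479/0.056329 = -0.6476.
p-value = P(Z > -0.648) ≈ 0.7414.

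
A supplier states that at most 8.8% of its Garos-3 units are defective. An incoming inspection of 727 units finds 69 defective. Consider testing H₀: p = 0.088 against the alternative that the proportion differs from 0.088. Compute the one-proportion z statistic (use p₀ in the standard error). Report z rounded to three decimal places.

z = 0.658

p̂ = 69/727 ≈ 0.094911.
Standard error under H₀: √(0.088×0.912/727) = 0.010507.
z = (0.094911 − 0.088)/0.010507 = 0.006911/0.010507 = 0.658.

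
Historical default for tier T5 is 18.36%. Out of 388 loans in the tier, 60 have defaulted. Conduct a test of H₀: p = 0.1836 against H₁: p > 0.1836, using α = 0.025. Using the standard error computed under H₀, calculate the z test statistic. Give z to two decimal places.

p̂ = 60/388 = 0.1546.
Standard error under H₀: √(0.1836×0.8164/388) = 0.0197.
z = (0.1546 − 0.1836)/0.0197 = -0.0290/0.0197 = -1.47.
p-value = P(Z > -1.473) ≈ 0.9297. With α = 0.025, fail to reject H₀.

z = -1.47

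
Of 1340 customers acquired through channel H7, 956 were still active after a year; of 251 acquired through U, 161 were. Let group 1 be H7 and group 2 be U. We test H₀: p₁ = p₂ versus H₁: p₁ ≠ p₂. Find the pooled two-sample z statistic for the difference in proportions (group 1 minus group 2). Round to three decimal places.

z = 2.289

p̂₁ = 956/1340 = 0.71343, p̂₂ = 161/251 = 0.64143.
Pooled p̂ = (956+161)/(1340+251) = 1117/1591 = 0.70207.
SE = √(0.209166 × 0.00473033) = 0.03146.
z = (0.71343 − 0.64143)/0.03146 = 0.07200/0.03146 = 2.289.
p-value = 2·P(Z > 2.289) ≈ 0.0221.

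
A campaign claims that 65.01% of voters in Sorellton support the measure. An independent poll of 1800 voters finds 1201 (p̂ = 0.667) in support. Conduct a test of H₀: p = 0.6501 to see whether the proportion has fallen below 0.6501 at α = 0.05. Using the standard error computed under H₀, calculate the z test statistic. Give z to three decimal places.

z = 1.523

p̂ = 1201/1800 ≈ 0.66722.
Under H₀, SE = √(0.6501·0.3499/1800) = √(0.000126372) = 0.01124.
z = (0.66722 − 0.6501)/0.01124 = 0.01712/0.01124 = 1.523.
p-value = P(Z < 1.523) ≈ 0.9361. With α = 0.05, fail to reject H₀.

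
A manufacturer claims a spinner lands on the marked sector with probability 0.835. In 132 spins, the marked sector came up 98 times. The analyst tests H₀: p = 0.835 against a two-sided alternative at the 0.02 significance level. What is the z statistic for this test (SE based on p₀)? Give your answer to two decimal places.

p̂ = 98/132 ≈ 0.7424.
SE = √(p₀(1−p₀)/n) = √(0.13778/132) = 0.0323.
z = (0.7424 − 0.835)/0.0323 = -0.0926/0.0323 = -2.87.
Two-sided p-value ≈ 2·Φ(−2.865) = 0.0042, so at α = 0.02 we reject H₀.

z = -2.87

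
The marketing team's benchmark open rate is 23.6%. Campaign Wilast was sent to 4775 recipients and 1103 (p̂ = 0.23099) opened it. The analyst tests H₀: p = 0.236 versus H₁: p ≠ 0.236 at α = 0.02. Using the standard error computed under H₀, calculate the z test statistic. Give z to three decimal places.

z = -0.815

p̂ = 1103/4775 ≈ 0.2309948.
SE = √(p₀(1−p₀)/n) = √(0.1803/4775) = 0.0061449.
z = (0.2309948 − 0.236)/0.0061449 = -0.0050052/0.0061449 = -0.815.
Two-sided p-value ≈ 2·Φ(−0.815) = 0.4153. With α = 0.02, fail to reject H₀.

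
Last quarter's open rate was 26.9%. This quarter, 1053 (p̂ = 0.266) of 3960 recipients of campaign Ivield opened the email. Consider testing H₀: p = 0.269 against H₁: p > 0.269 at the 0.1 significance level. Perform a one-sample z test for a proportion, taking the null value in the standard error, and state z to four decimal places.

z = -0.4386

p̂ = 1053/3960 = 0.265909.
Under H₀, SE = √(0.269·0.731/3960) = √(4.96563e-05) = 0.007047.
z = (0.265909 − 0.269)/0.007047 = -0.003091/0.007047 = -0.4386.
p-value = P(Z > -0.439) ≈ 0.6695; since p > α = 0.1, fail to reject H₀.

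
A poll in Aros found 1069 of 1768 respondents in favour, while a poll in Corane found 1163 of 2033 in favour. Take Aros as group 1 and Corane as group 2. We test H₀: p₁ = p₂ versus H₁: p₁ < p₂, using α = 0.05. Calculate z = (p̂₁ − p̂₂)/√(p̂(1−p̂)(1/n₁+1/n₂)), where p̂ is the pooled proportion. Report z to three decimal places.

p̂₁ = 1069/1768 = 0.60464, p̂₂ = 1163/2033 = 0.57206.
Pooled p̂ = (1069+1163)/(1768+2033) = 2232/3801 = 0.58721.
SE = √(0.242394 × 0.00105749) = 0.01601.
z = (0.60464 − 0.57206)/0.01601 = 0.03258/0.01601 = 2.035.
p-value = P(Z < 2.035) ≈ 0.9791, so at α = 0.05 we fail to reject H₀.

z = 2.035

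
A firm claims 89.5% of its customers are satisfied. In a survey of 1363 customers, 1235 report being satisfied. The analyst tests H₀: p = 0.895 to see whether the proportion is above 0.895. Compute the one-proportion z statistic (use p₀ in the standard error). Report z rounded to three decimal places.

p̂ = 1235/1363 = 0.90609.
Under H₀, SE = √(0.895·0.105/1363) = √(6.89472e-05) = 0.00830.
z = (0.90609 − 0.895)/0.00830 = 0.01109/0.00830 = 1.336.
p-value = P(Z > 1.336) ≈ 0.0909.

z = 1.336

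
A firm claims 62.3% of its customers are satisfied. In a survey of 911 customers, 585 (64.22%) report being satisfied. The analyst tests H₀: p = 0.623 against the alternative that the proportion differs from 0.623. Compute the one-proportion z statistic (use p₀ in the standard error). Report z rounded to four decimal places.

p̂ = 585/911 ≈ 0.642151.
SE = √(p₀(1−p₀)/n) = √(0.23487/911) = 0.016057.
z = (0.642151 − 0.623)/0.016057 = 0.019151/0.016057 = 1.1927.
p-value = 2·P(Z > 1.193) ≈ 0.2330.

z = 1.1927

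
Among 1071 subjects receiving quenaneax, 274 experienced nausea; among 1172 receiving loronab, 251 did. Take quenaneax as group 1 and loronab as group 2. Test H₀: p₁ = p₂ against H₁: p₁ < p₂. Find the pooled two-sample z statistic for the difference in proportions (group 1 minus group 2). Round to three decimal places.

p̂₁ = 274/1071 ≈ 0.25584, p̂₂ = 251/1172 ≈ 0.21416.
Pooled p̂ = (274+251)/(1071+1172) = 525/2243 = 0.23406.
SE = √(p̂(1−p̂)(1/n₁+1/n₂)) = √(0.23406·0.76594·0.00178695) = √(0.000320358) = 0.01790.
z = (0.25584 − 0.21416)/0.01790 = 0.04168/0.01790 = 2.328.
p-value = P(Z < 2.328) ≈ 0.9900.

z = 2.328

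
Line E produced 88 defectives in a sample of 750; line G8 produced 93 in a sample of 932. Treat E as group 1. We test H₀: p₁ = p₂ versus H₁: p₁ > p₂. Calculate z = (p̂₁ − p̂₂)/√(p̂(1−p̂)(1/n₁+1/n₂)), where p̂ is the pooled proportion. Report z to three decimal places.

z = 1.154

p̂₁ = 88/750 = 0.11733, p̂₂ = 93/932 = 0.09979.
Pooled p̂ = (88+93)/(750+932) = 181/1682 = 0.10761.
SE = √(p̂(1−p̂)(1/n₁+1/n₂)) = √(0.10761·0.89239·0.00240629) = √(0.000231077) = 0.01520.
z = (0.11733 − 0.09979)/0.01520 = 0.01754/0.01520 = 1.154.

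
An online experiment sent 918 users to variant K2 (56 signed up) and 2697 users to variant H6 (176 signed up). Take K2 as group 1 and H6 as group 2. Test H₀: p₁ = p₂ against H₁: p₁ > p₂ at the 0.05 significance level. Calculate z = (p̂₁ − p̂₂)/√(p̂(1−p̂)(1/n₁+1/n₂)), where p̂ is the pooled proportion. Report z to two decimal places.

p̂₁ = 56/918 = 0.061002, p̂₂ = 176/2697 = 0.065258.
Pooled p̂ = (56+176)/(918+2697) = 232/3615 = 0.064177.
SE = √(0.0600583 × 0.00146011) = 0.009364.
z = (0.061002 − 0.065258)/0.009364 = -0.004256/0.009364 = -0.45.
p-value = P(Z > -0.454) ≈ 0.6752. With α = 0.05, fail to reject H₀.

z = -0.45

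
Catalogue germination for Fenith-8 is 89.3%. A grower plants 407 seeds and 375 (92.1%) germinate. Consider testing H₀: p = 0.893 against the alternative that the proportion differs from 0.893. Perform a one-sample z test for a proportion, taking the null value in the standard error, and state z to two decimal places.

z = 1.85

p̂ = 375/407 ≈ 0.92138.
Under H₀, SE = √(0.893·0.107/407) = √(0.000234769) = 0.01532.
z = (0.92138 − 0.893)/0.01532 = 0.02838/0.01532 = 1.85.
Two-sided p-value ≈ 2·Φ(−1.852) = 0.0640.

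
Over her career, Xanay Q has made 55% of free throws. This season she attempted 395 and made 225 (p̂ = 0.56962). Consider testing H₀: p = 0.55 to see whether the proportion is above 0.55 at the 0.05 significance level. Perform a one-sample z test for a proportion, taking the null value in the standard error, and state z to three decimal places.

p̂ = 225/395 ≈ 0.56962.
Under H₀, SE = √(0.55·0.45/395) = √(0.000626582) = 0.02503.
z = (0.56962 − 0.55)/0.02503 = 0.01962/0.02503 = 0.784.
p-value = P(Z > 0.784) ≈ 0.2166. With α = 0.05, fail to reject H₀.

z = 0.784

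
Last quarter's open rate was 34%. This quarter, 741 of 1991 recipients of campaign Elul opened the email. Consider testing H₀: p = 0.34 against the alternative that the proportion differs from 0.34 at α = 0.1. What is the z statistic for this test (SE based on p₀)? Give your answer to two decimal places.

p̂ = 741/1991 ≈ 0.37217.
Under H₀, SE = √(0.34·0.66/1991) = √(0.000112707) = 0.01062.
z = (0.37217 − 0.34)/0.01062 = 0.03217/0.01062 = 3.03.
Two-sided p-value ≈ 2·Φ(−3.031) = 0.0024. With α = 0.1, reject H₀.

z = 3.03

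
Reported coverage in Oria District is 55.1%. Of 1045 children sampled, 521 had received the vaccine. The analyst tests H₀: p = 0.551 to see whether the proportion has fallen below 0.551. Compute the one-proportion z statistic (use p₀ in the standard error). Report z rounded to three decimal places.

z = -3.408

p̂ = 521/1045 = 0.498565.
SE = √(p₀(1−p₀)/n) = √(0.2474/1045) = 0.015387.
z = (0.498565 − 0.551)/0.015387 = -0.052435/0.015387 = -3.408.
p-value = P(Z < -3.408) ≈ 0.0003.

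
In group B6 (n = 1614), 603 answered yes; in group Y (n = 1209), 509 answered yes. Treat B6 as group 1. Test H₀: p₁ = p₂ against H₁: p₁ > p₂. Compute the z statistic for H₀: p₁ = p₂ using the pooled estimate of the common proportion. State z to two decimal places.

z = -2.55

p̂₁ = 603/1614 ≈ 0.3736, p̂₂ = 509/1209 ≈ 0.4210.
Pooled p̂ = (603+509)/(1614+1209) = 1112/2823 = 0.3939.
SE = √(0.238744 × 0.00144671) = 0.0186.
z = (0.3736 − 0.4210)/0.0186 = -0.0474/0.0186 = -2.55.
p-value = P(Z > -2.551) ≈ 0.9946.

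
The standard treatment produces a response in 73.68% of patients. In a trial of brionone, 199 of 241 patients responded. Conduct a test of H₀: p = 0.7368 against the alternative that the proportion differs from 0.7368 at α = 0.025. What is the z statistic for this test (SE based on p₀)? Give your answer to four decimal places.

z = 3.1349

p̂ = 199/241 = 0.8257261.
Standard error under H₀: √(0.7368×0.2632/241) = 0.0283667.
z = (0.8257261 − 0.7368)/0.0283667 = 0.0889261/0.0283667 = 3.1349.
Two-sided p-value ≈ 2·Φ(−3.135) = 0.0017, so at α = 0.025 we reject H₀.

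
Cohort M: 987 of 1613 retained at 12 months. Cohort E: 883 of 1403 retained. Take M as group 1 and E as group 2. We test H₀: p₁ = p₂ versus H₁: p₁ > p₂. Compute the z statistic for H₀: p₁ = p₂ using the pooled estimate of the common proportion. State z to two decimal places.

p̂₁ = 987/1613 = 0.6119, p̂₂ = 883/1403 = 0.6294.
Pooled p̂ = (987+883)/(1613+1403) = 1870/3016 = 0.6200.
SE = √(p̂(1−p̂)(1/n₁+1/n₂)) = √(0.6200·0.3800·0.00133272) = √(0.000313981) = 0.0177.
z = (0.6119 − 0.6294)/0.0177 = -0.0175/0.0177 = -0.99.

z = -0.99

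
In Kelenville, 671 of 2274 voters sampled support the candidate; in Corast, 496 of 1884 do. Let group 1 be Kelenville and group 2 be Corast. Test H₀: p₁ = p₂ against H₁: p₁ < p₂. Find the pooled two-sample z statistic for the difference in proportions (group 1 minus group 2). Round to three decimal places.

z = 2.272

p̂₁ = 671/2274 = 0.295075, p̂₂ = 496/1884 = 0.263270.
Pooled p̂ = (671+496)/(2274+1884) = 1167/4158 = 0.280664.
SE = √(p̂(1−p̂)(1/n₁+1/n₂)) = √(0.280664·0.719336·0.000970539) = √(0.000195944) = 0.013998.
z = (0.295075 − 0.263270)/0.013998 = 0.031805/0.013998 = 2.272.
p-value = P(Z < 2.272) ≈ 0.9885.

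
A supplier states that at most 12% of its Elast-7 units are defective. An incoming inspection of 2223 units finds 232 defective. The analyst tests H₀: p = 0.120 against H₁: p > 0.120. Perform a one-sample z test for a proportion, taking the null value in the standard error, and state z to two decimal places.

z = -2.27

p̂ = 232/2223 ≈ 0.10436.
SE = √(p₀(1−p₀)/n) = √(0.1056/2223) = 0.00689.
z = (0.10436 − 0.12)/0.00689 = -0.01564/0.00689 = -2.27.
p-value = P(Z > -2.269) ≈ 0.9884.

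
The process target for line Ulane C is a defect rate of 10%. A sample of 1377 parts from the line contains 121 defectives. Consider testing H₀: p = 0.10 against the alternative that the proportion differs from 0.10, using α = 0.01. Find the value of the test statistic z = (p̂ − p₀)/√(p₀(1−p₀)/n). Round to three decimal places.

z = -1.500

p̂ = 121/1377 ≈ 0.087872.
Under H₀, SE = √(0.1·0.9/1377) = √(6.53595e-05) = 0.008085.
z = (0.087872 − 0.1)/0.008085 = -0.012128/0.008085 = -1.500.
p-value = 2·P(Z > 1.500) ≈ 0.1336. With α = 0.01, fail to reject H₀.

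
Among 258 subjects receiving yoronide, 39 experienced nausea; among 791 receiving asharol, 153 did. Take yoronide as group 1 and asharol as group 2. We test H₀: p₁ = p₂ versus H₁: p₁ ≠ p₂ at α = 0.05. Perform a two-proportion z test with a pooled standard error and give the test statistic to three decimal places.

p̂₁ = 39/258 ≈ 0.151163, p̂₂ = 153/791 ≈ 0.193426.
Pooled p̂ = (39+153)/(258+791) = 192/1049 = 0.183031.
SE = √(p̂(1−p̂)(1/n₁+1/n₂)) = √(0.183031·0.816969·0.00514019) = √(0.000768618) = 0.027724.
z = (0.151163 − 0.193426)/0.027724 = -0.042263/0.027724 = -1.524.
Two-sided p-value ≈ 2·Φ(−1.524) = 0.1274. With α = 0.05, fail to reject H₀.

z = -1.524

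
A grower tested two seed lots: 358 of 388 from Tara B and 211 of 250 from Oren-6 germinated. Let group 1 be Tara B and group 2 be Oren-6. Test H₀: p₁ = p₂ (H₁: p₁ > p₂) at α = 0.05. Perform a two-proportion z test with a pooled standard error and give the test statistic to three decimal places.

z = 3.124

p̂₁ = 358/388 ≈ 0.922680, p̂₂ = 211/250 ≈ 0.844000.
Pooled p̂ = (358+211)/(388+250) = 569/638 = 0.891850.
SE = √(p̂(1−p̂)(1/n₁+1/n₂)) = √(0.891850·0.108150·0.00657732) = √(0.000634408) = 0.025187.
z = (0.922680 − 0.844000)/0.025187 = 0.078680/0.025187 = 3.124.
p-value = P(Z > 3.124) ≈ 0.0009, so at α = 0.05 we reject H₀.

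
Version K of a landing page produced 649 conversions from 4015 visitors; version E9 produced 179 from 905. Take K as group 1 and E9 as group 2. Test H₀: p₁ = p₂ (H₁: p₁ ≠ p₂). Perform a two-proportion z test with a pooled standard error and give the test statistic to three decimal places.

z = -2.626

p̂₁ = 649/4015 ≈ 0.161644, p̂₂ = 179/905 ≈ 0.197790.
Pooled p̂ = (649+179)/(4015+905) = 828/4920 = 0.168293.
SE = √(p̂(1−p̂)(1/n₁+1/n₂)) = √(0.168293·0.831707·0.00135404) = √(0.000189525) = 0.013767.
z = (0.161644 − 0.197790)/0.013767 = -0.036146/0.013767 = -2.626.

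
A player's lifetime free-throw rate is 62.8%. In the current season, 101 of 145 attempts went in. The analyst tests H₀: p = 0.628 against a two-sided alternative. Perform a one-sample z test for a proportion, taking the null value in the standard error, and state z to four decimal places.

z = 1.7079

p̂ = 101/145 ≈ 0.696552.
SE = √(p₀(1−p₀)/n) = √(0.23362/145) = 0.040139.
z = (0.696552 − 0.628)/0.040139 = 0.068552/0.040139 = 1.7079.
p-value = 2·P(Z > 1.708) ≈ 0.0877.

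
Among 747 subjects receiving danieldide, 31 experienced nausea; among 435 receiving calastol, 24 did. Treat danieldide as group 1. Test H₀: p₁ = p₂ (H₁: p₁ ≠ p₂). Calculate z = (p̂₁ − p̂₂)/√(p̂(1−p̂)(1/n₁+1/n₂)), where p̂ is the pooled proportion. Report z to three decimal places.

p̂₁ = 31/747 = 0.04150, p̂₂ = 24/435 = 0.05517.
Pooled p̂ = (31+24)/(747+435) = 55/1182 = 0.04653.
SE = √(p̂(1−p̂)(1/n₁+1/n₂)) = √(0.04653·0.95347·0.00363754) = √(0.000161384) = 0.01270.
z = (0.04150 − 0.05517)/0.01270 = -0.01367/0.01270 = -1.076.

z = -1.076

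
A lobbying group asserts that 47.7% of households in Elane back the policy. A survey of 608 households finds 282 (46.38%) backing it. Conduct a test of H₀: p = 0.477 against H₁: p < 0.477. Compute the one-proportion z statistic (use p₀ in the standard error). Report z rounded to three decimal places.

p̂ = 282/608 = 0.46382.
Under H₀, SE = √(0.477·0.523/608) = √(0.000410314) = 0.02026.
z = (0.46382 − 0.477)/0.02026 = -0.01318/0.02026 = -0.651.
p-value = P(Z < -0.651) ≈ 0.2576.

z = -0.651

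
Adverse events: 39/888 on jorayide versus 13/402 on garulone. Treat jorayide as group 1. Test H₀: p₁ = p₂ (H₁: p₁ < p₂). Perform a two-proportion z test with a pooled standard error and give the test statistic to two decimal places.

p̂₁ = 39/888 = 0.0439, p̂₂ = 13/402 = 0.0323.
Pooled p̂ = (39+13)/(888+402) = 52/1290 = 0.0403.
SE = √(p̂(1−p̂)(1/n₁+1/n₂)) = √(0.0403·0.9597·0.00361369) = √(0.000139796) = 0.0118.
z = (0.0439 − 0.0323)/0.0118 = 0.0116/0.0118 = 0.98.
p-value = P(Z < 0.979) ≈ 0.8363.

z = 0.98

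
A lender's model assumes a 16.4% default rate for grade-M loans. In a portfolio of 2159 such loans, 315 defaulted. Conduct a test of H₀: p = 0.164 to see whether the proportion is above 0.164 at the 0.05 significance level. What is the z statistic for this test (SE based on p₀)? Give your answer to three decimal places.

p̂ = 315/2159 ≈ 0.14590.
Under H₀, SE = √(0.164·0.836/2159) = √(6.35035e-05) = 0.00797.
z = (0.14590 − 0.164)/0.00797 = -0.01810/0.00797 = -2.271.
p-value = P(Z > -2.271) ≈ 0.9884; since p > α = 0.05, fail to reject H₀.

z = -2.271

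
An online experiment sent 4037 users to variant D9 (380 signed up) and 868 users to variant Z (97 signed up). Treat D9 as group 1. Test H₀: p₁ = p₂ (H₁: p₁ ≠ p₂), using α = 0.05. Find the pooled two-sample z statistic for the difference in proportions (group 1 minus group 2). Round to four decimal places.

z = -1.5896

p̂₁ = 380/4037 = 0.0941293, p̂₂ = 97/868 = 0.1117512.
Pooled p̂ = (380+97)/(4037+868) = 477/4905 = 0.0972477.
SE = √(0.0877906 × 0.00139978) = 0.0110855.
z = (0.0941293 − 0.1117512)/0.0110855 = -0.0176219/0.0110855 = -1.5896.
p-value = 2·P(Z > 1.590) ≈ 0.1119; since p > α = 0.05, fail to reject H₀.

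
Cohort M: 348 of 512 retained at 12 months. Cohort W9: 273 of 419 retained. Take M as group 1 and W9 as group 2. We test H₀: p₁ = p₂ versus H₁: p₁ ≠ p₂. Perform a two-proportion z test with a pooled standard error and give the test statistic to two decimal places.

p̂₁ = 348/512 ≈ 0.6797, p̂₂ = 273/419 ≈ 0.6516.
Pooled p̂ = (348+273)/(512+419) = 621/931 = 0.6670.
SE = √(p̂(1−p̂)(1/n₁+1/n₂)) = √(0.6670·0.3330·0.00433976) = √(0.000963873) = 0.0310.
z = (0.6797 − 0.6516)/0.0310 = 0.0281/0.0310 = 0.91.
Two-sided p-value ≈ 2·Φ(−0.906) = 0.3648.

z = 0.91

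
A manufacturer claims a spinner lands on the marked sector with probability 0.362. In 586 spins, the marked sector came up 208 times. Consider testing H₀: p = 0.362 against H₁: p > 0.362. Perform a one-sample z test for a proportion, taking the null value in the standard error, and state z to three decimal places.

z = -0.355

p̂ = 208/586 = 0.35495.
Under H₀, SE = √(0.362·0.638/586) = √(0.000394123) = 0.01985.
z = (0.35495 − 0.362)/0.01985 = -0.00705/0.01985 = -0.355.
p-value = P(Z > -0.355) ≈ 0.6388.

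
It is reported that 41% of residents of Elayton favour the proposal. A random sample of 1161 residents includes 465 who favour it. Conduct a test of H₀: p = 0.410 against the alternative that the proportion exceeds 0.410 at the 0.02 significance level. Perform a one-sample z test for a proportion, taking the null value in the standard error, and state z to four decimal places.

p̂ = 465/1161 = 0.4005168.
SE = √(p₀(1−p₀)/n) = √(0.2419/1161) = 0.0144345.
z = (0.4005168 − 0.41)/0.0144345 = -0.0094832/0.0144345 = -0.6570.
p-value = P(Z > -0.657) ≈ 0.7444, so at α = 0.02 we fail to reject H₀.

z = -0.6570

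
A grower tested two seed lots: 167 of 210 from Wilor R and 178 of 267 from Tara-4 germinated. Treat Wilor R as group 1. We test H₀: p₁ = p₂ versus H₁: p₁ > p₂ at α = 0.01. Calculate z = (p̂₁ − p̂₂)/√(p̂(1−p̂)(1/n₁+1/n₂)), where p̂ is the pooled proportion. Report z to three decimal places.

z = 3.116

p̂₁ = 167/210 ≈ 0.79524, p̂₂ = 178/267 ≈ 0.66667.
Pooled p̂ = (167+178)/(210+267) = 345/477 = 0.72327.
SE = √(0.20015 × 0.00850722) = 0.04126.
z = (0.79524 − 0.66667)/0.04126 = 0.12857/0.04126 = 3.116.
p-value = P(Z > 3.116) ≈ 0.0009, so at α = 0.01 we reject H₀.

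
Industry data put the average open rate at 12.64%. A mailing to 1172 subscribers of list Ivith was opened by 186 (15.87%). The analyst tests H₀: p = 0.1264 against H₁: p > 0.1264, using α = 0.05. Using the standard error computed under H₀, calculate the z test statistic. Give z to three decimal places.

p̂ = 186/1172 ≈ 0.158703.
Standard error under H₀: √(0.1264×0.8736/1172) = 0.009707.
z = (0.158703 − 0.1264)/0.009707 = 0.032303/0.009707 = 3.328.
p-value = P(Z > 3.328) ≈ 0.0004, so at α = 0.05 we reject H₀.

z = 3.328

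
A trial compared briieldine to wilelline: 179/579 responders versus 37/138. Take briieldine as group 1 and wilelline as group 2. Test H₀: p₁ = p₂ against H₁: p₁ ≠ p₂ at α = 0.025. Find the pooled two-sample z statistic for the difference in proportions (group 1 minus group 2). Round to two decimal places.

z = 0.94

p̂₁ = 179/579 ≈ 0.3092, p̂₂ = 37/138 ≈ 0.2681.
Pooled p̂ = (179+37)/(579+138) = 216/717 = 0.3013.
SE = √(p̂(1−p̂)(1/n₁+1/n₂)) = √(0.3013·0.6987·0.00897349) = √(0.00188892) = 0.0435.
z = (0.3092 − 0.2681)/0.0435 = 0.0411/0.0435 = 0.94.
p-value = 2·P(Z > 0.944) ≈ 0.3451, so at α = 0.025 we fail to reject H₀.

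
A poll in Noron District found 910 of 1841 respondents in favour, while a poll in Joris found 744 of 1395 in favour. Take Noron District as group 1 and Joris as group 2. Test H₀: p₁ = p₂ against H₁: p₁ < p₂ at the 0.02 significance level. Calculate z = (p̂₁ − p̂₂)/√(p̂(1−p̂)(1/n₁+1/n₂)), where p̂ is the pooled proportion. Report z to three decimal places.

z = -2.200

p̂₁ = 910/1841 ≈ 0.49430, p̂₂ = 744/1395 ≈ 0.53333.
Pooled p̂ = (910+744)/(1841+1395) = 1654/3236 = 0.51112.
SE = √(0.249876 × 0.00126003) = 0.01774.
z = (0.49430 − 0.53333)/0.01774 = -0.03903/0.01774 = -2.200.
p-value = P(Z < -2.200) ≈ 0.0139; since p < α = 0.02, reject H₀.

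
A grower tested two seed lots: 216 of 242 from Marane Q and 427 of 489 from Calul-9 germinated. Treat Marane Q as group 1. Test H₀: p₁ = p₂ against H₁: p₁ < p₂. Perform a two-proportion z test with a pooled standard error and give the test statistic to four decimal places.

p̂₁ = 216/242 = 0.892562, p̂₂ = 427/489 = 0.873211.
Pooled p̂ = (216+427)/(242+489) = 643/731 = 0.879617.
SE = √(p̂(1−p̂)(1/n₁+1/n₂)) = √(0.879617·0.120383·0.00617722) = √(0.000654112) = 0.025576.
z = (0.892562 − 0.873211)/0.025576 = 0.019351/0.025576 = 0.7566.
p-value = P(Z < 0.757) ≈ 0.7754.

z = 0.7566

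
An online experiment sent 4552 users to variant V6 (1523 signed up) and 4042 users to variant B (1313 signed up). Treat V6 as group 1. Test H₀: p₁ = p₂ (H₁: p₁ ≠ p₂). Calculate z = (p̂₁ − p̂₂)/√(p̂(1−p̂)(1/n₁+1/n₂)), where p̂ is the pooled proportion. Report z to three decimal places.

z = 0.958

p̂₁ = 1523/4552 ≈ 0.334578, p̂₂ = 1313/4042 ≈ 0.324839.
Pooled p̂ = (1523+1313)/(4552+4042) = 2836/8594 = 0.329998.
SE = √(p̂(1−p̂)(1/n₁+1/n₂)) = √(0.329998·0.670002·0.000467086) = √(0.000103272) = 0.010162.
z = (0.334578 − 0.324839)/0.010162 = 0.009739/0.010162 = 0.958.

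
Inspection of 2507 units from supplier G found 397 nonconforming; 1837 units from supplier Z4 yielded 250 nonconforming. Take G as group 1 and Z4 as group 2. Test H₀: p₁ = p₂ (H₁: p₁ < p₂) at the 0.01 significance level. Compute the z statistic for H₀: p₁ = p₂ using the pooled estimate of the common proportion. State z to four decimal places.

p̂₁ = 397/2507 ≈ 0.158357, p̂₂ = 250/1837 ≈ 0.136091.
Pooled p̂ = (397+250)/(2507+1837) = 647/4344 = 0.148941.
SE = √(p̂(1−p̂)(1/n₁+1/n₂)) = √(0.148941·0.851059·0.000943249) = √(0.000119564) = 0.010935.
z = (0.158357 − 0.136091)/0.010935 = 0.022266/0.010935 = 2.0362.
p-value = P(Z < 2.036) ≈ 0.9791. With α = 0.01, fail to reject H₀.

z = 2.0362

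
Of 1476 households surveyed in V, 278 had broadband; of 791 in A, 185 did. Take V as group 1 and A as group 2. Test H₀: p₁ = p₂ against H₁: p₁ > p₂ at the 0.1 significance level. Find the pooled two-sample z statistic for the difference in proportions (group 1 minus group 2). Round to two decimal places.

p̂₁ = 278/1476 ≈ 0.1883, p̂₂ = 185/791 ≈ 0.2339.
Pooled p̂ = (278+185)/(1476+791) = 463/2267 = 0.2042.
SE = √(p̂(1−p̂)(1/n₁+1/n₂)) = √(0.2042·0.7958·0.00194173) = √(0.000315575) = 0.0178.
z = (0.1883 − 0.2339)/0.0178 = -0.0456/0.0178 = -2.56.
p-value = P(Z > -2.563) ≈ 0.9948; since p > α = 0.1, fail to reject H₀.

z = -2.56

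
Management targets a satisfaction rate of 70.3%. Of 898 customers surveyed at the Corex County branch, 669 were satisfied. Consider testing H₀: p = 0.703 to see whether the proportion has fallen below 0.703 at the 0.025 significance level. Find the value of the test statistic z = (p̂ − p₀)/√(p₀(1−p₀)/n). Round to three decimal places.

z = 2.754

p̂ = 669/898 ≈ 0.744989.
Under H₀, SE = √(0.703·0.297/898) = √(0.000232507) = 0.015248.
z = (0.744989 − 0.703)/0.015248 = 0.041989/0.015248 = 2.754.
p-value = P(Z < 2.754) ≈ 0.9971, so at α = 0.025 we fail to reject H₀.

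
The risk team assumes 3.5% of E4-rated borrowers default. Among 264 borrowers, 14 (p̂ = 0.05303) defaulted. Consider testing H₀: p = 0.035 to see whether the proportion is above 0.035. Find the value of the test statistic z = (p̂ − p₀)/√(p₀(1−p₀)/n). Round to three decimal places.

z = 1.594

p̂ = 14/264 = 0.05303.
SE = √(p₀(1−p₀)/n) = √(0.033775/264) = 0.01131.
z = (0.05303 − 0.035)/0.01131 = 0.01803/0.01131 = 1.594.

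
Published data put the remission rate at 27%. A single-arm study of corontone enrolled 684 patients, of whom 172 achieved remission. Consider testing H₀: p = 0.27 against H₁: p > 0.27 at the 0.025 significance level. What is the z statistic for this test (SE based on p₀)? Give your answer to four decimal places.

p̂ = 172/684 ≈ 0.251462.
Under H₀, SE = √(0.27·0.73/684) = √(0.000288158) = 0.016975.
z = (0.251462 − 0.27)/0.016975 = -0.018538/0.016975 = -1.0921.
p-value = P(Z > -1.092) ≈ 0.8626. With α = 0.025, fail to reject H₀.

z = -1.0921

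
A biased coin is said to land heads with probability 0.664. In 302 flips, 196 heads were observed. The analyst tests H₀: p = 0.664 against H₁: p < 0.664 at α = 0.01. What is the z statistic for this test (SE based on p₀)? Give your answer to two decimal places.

p̂ = 196/302 ≈ 0.6490.
SE = √(p₀(1−p₀)/n) = √(0.2231/302) = 0.0272.
z = (0.6490 − 0.664)/0.0272 = -0.0150/0.0272 = -0.55.
p-value = P(Z < -0.552) ≈ 0.2906; since p > α = 0.01, fail to reject H₀.

z = -0.55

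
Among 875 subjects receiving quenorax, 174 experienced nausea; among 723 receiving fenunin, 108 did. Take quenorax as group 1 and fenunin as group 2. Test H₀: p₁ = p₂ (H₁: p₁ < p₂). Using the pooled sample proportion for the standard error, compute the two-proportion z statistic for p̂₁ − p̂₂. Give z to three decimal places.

p̂₁ = 174/875 = 0.19886, p̂₂ = 108/723 = 0.14938.
Pooled p̂ = (174+108)/(875+723) = 282/1598 = 0.17647.
SE = √(0.145329 × 0.00252598) = 0.01916.
z = (0.19886 − 0.14938)/0.01916 = 0.04948/0.01916 = 2.582.

z = 2.582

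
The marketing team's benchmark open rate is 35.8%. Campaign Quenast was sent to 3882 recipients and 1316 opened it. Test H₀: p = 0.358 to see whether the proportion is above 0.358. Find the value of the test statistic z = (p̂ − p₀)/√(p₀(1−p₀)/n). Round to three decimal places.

p̂ = 1316/3882 = 0.339001.
Under H₀, SE = √(0.358·0.642/3882) = √(5.92056e-05) = 0.007695.
z = (0.339001 − 0.358)/0.007695 = -0.018999/0.007695 = -2.469.
p-value = P(Z > -2.469) ≈ 0.9932.

z = -2.469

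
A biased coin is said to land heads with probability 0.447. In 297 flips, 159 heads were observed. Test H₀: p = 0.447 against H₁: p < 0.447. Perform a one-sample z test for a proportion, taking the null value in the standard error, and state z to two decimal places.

z = 3.06

p̂ = 159/297 ≈ 0.53535.
SE = √(p₀(1−p₀)/n) = √(0.24719/297) = 0.02885.
z = (0.53535 − 0.447)/0.02885 = 0.08835/0.02885 = 3.06.
p-value = P(Z < 3.063) ≈ 0.9989.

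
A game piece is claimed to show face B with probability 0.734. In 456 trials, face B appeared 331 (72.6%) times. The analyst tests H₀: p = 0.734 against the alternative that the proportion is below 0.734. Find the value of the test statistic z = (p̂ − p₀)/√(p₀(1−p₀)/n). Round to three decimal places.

z = -0.393

p̂ = 331/456 = 0.725877.
SE = √(p₀(1−p₀)/n) = √(0.19524/456) = 0.020692.
z = (0.725877 − 0.734)/0.020692 = -0.008123/0.020692 = -0.393.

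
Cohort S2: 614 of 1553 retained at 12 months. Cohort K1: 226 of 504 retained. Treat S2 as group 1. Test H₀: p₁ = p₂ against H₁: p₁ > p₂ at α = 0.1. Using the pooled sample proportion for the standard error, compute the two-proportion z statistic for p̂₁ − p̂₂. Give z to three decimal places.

p̂₁ = 614/1553 = 0.39536, p̂₂ = 226/504 = 0.44841.
Pooled p̂ = (614+226)/(1553+504) = 840/2057 = 0.40836.
SE = √(p̂(1−p̂)(1/n₁+1/n₂)) = √(0.40836·0.59164·0.00262804) = √(0.000634941) = 0.02520.
z = (0.39536 − 0.44841)/0.02520 = -0.05305/0.02520 = -2.105.
p-value = P(Z > -2.105) ≈ 0.9824. With α = 0.1, fail to reject H₀.

z = -2.105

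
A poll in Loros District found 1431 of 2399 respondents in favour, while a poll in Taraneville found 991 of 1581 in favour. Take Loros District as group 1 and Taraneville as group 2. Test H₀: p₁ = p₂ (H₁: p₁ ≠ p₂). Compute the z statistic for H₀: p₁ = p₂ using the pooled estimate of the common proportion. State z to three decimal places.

p̂₁ = 1431/2399 ≈ 0.59650, p̂₂ = 991/1581 ≈ 0.62682.
Pooled p̂ = (1431+991)/(2399+1581) = 2422/3980 = 0.60854.
SE = √(p̂(1−p̂)(1/n₁+1/n₂)) = √(0.60854·0.39146·0.00104935) = √(0.000249975) = 0.01581.
z = (0.59650 − 0.62682)/0.01581 = -0.03032/0.01581 = -1.918.

z = -1.918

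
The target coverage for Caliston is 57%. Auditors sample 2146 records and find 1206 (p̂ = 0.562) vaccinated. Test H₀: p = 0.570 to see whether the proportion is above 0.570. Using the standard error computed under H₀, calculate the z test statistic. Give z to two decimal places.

p̂ = 1206/2146 = 0.5620.
Under H₀, SE = √(0.57·0.43/2146) = √(0.000114212) = 0.0107.
z = (0.5620 − 0.57)/0.0107 = -0.0080/0.0107 = -0.75.

z = -0.75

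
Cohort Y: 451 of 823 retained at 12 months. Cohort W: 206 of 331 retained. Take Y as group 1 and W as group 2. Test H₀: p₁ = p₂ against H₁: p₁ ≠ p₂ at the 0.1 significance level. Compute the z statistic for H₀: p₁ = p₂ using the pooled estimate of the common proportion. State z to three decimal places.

p̂₁ = 451/823 ≈ 0.54800, p̂₂ = 206/331 ≈ 0.62236.
Pooled p̂ = (451+206)/(823+331) = 657/1154 = 0.56932.
SE = √(p̂(1−p̂)(1/n₁+1/n₂)) = √(0.56932·0.43068·0.00423621) = √(0.0010387) = 0.03223.
z = (0.54800 − 0.62236)/0.03223 = -0.07436/0.03223 = -2.307.
p-value = 2·P(Z > 2.307) ≈ 0.0210; since p < α = 0.1, reject H₀.

z = -2.307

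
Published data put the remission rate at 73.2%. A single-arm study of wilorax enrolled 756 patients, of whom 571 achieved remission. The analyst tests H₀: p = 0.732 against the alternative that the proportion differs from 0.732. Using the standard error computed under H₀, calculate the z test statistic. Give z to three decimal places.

z = 1.446

p̂ = 571/756 = 0.75529.
Standard error under H₀: √(0.732×0.268/756) = 0.01611.
z = (0.75529 − 0.732)/0.01611 = 0.02329/0.01611 = 1.446.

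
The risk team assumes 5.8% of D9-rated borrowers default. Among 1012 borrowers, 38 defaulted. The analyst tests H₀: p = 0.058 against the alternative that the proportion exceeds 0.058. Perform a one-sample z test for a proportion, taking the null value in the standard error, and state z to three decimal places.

p̂ = 38/1012 = 0.037549.
SE = √(p₀(1−p₀)/n) = √(0.054636/1012) = 0.007348.
z = (0.037549 − 0.058)/0.007348 = -0.020451/0.007348 = -2.783.

z = -2.783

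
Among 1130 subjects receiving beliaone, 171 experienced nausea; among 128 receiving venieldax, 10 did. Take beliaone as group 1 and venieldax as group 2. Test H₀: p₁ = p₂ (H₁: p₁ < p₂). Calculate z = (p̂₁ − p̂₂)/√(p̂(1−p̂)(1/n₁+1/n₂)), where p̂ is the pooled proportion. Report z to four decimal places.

z = 2.2365

p̂₁ = 171/1130 = 0.151327, p̂₂ = 10/128 = 0.078125.
Pooled p̂ = (171+10)/(1130+128) = 181/1258 = 0.143879.
SE = √(p̂(1−p̂)(1/n₁+1/n₂)) = √(0.143879·0.856121·0.00869746) = √(0.00107133) = 0.032731.
z = (0.151327 − 0.078125)/0.032731 = 0.073202/0.032731 = 2.2365.
p-value = P(Z < 2.236) ≈ 0.9873.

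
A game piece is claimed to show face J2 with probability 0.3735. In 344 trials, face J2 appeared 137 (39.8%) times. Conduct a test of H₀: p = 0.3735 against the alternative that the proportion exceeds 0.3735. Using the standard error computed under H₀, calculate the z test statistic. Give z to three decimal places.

z = 0.949

p̂ = 137/344 = 0.39826.
Standard error under H₀: √(0.3735×0.6265/344) = 0.02608.
z = (0.39826 − 0.3735)/0.02608 = 0.02476/0.02608 = 0.949.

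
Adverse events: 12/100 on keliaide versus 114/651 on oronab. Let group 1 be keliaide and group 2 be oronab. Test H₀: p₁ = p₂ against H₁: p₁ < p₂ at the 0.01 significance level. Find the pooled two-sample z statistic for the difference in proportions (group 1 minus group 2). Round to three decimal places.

z = -1.373

p̂₁ = 12/100 = 0.120000, p̂₂ = 114/651 = 0.175115.
Pooled p̂ = (12+114)/(100+651) = 126/751 = 0.167776.
SE = √(p̂(1−p̂)(1/n₁+1/n₂)) = √(0.167776·0.832224·0.0115361) = √(0.00161076) = 0.040134.
z = (0.120000 − 0.175115)/0.040134 = -0.055115/0.040134 = -1.373.
p-value = P(Z < -1.373) ≈ 0.0848. With α = 0.01, fail to reject H₀.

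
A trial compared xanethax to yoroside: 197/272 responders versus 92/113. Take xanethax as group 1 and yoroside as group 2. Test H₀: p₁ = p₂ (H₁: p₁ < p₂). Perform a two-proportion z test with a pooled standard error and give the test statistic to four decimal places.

z = -1.8565

p̂₁ = 197/272 ≈ 0.724265, p̂₂ = 92/113 ≈ 0.814159.
Pooled p̂ = (197+92)/(272+113) = 289/385 = 0.750649.
SE = √(p̂(1−p̂)(1/n₁+1/n₂)) = √(0.750649·0.249351·0.012526) = √(0.00234456) = 0.048421.
z = (0.724265 − 0.814159)/0.048421 = -0.089894/0.048421 = -1.8565.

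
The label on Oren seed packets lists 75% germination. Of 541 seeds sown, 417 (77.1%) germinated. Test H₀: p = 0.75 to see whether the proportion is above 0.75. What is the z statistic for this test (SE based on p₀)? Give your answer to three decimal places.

p̂ = 417/541 = 0.77079.
SE = √(p₀(1−p₀)/n) = √(0.1875/541) = 0.01862.
z = (0.77079 − 0.75)/0.01862 = 0.02079/0.01862 = 1.117.

z = 1.117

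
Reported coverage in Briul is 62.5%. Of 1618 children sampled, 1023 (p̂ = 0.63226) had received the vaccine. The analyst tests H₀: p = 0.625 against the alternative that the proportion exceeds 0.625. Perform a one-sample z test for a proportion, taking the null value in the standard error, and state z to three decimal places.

z = 0.603

p̂ = 1023/1618 = 0.63226.
Under H₀, SE = √(0.625·0.375/1618) = √(0.000144855) = 0.01204.
z = (0.63226 − 0.625)/0.01204 = 0.00726/0.01204 = 0.603.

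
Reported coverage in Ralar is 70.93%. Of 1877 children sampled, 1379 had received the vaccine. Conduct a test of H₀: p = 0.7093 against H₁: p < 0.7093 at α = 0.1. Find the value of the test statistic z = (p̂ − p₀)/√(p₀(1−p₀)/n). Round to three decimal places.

z = 2.422

p̂ = 1379/1877 ≈ 0.73468.
Under H₀, SE = √(0.7093·0.2907/1877) = √(0.000109853) = 0.01048.
z = (0.73468 − 0.7093)/0.01048 = 0.02538/0.01048 = 2.422.
p-value = P(Z < 2.422) ≈ 0.9923, so at α = 0.1 we fail to reject H₀.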